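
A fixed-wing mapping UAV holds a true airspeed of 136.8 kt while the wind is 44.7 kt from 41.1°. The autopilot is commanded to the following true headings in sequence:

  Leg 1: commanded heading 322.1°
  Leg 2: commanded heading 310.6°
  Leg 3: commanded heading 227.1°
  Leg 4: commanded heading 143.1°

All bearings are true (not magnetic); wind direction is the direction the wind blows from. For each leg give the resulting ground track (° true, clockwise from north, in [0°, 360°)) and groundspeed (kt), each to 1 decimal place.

Leg 1: heading 322.1°; drift -18.9° → track 303.2°, groundspeed 135.6 kt
Leg 2: heading 310.6°; drift -18.0° → track 292.6°, groundspeed 144.3 kt
Leg 3: heading 227.1°; drift -1.5° → track 225.6°, groundspeed 181.3 kt
Leg 4: heading 143.1°; drift +16.7° → track 159.8°, groundspeed 152.5 kt

Leg 1: track=303.2°, groundspeed=135.6 kt
Leg 2: track=292.6°, groundspeed=144.3 kt
Leg 3: track=225.6°, groundspeed=181.3 kt
Leg 4: track=159.8°, groundspeed=152.5 kt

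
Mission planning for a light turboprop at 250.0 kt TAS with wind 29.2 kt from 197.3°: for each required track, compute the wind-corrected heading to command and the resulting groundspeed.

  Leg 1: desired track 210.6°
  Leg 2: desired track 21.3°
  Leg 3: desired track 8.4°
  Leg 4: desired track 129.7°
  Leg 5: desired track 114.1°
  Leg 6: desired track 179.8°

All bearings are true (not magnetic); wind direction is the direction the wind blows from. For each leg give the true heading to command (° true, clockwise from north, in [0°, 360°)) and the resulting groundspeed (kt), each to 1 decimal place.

Leg 1: desired track 210.6°; wind correction -1.5° → command heading 209.1°, groundspeed 221.5 kt
Leg 2: desired track 21.3°; wind correction +0.5° → command heading 21.8°, groundspeed 279.1 kt
Leg 3: desired track 8.4°; wind correction -1.0° → command heading 7.4°, groundspeed 278.8 kt
Leg 4: desired track 129.7°; wind correction +6.2° → command heading 135.9°, groundspeed 237.4 kt
Leg 5: desired track 114.1°; wind correction +6.7° → command heading 120.8°, groundspeed 244.9 kt
Leg 6: desired track 179.8°; wind correction +2.0° → command heading 181.8°, groundspeed 222.0 kt

Leg 1: heading=209.1°, groundspeed=221.5 kt
Leg 2: heading=21.8°, groundspeed=279.1 kt
Leg 3: heading=7.4°, groundspeed=278.8 kt
Leg 4: heading=135.9°, groundspeed=237.4 kt
Leg 5: heading=120.8°, groundspeed=244.9 kt
Leg 6: heading=181.8°, groundspeed=222.0 kt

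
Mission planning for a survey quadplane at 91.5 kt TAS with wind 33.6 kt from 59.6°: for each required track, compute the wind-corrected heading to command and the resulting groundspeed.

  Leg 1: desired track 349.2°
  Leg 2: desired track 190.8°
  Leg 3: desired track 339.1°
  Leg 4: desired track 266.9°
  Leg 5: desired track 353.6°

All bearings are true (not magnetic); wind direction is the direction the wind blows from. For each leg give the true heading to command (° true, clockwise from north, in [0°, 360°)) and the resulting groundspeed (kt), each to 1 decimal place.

Leg 1: heading=9.4°, groundspeed=74.6 kt
Leg 2: heading=174.8°, groundspeed=110.1 kt
Leg 3: heading=0.3°, groundspeed=79.7 kt
Leg 4: heading=276.6°, groundspeed=120.1 kt
Leg 5: heading=13.2°, groundspeed=72.5 kt

Leg 1: desired track 349.2°; wind correction +20.2° → command heading 9.4°, groundspeed 74.6 kt
Leg 2: desired track 190.8°; wind correction -16.0° → command heading 174.8°, groundspeed 110.1 kt
Leg 3: desired track 339.1°; wind correction +21.2° → command heading 0.3°, groundspeed 79.7 kt
Leg 4: desired track 266.9°; wind correction +9.7° → command heading 276.6°, groundspeed 120.1 kt
Leg 5: desired track 353.6°; wind correction +19.6° → command heading 13.2°, groundspeed 72.5 kt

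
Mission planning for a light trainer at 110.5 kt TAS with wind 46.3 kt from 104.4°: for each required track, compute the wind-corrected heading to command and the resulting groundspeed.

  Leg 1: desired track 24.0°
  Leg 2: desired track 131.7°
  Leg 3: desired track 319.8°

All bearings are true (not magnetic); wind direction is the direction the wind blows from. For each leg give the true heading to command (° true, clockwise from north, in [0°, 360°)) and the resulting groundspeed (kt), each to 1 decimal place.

Leg 1: desired track 24.0°; wind correction +24.4° → command heading 48.4°, groundspeed 92.9 kt
Leg 2: desired track 131.7°; wind correction -11.1° → command heading 120.6°, groundspeed 67.3 kt
Leg 3: desired track 319.8°; wind correction +14.0° → command heading 333.8°, groundspeed 144.9 kt

Leg 1: heading=48.4°, groundspeed=92.9 kt
Leg 2: heading=120.6°, groundspeed=67.3 kt
Leg 3: heading=333.8°, groundspeed=144.9 kt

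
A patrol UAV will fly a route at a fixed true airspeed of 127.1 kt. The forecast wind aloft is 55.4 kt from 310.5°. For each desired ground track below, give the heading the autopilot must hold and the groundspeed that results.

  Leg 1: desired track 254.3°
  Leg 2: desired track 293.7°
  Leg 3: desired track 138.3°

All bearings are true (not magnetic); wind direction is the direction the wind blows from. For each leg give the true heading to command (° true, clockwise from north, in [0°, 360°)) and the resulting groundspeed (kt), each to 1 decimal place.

Leg 1: desired track 254.3°; wind correction +21.2° → command heading 275.5°, groundspeed 87.7 kt
Leg 2: desired track 293.7°; wind correction +7.2° → command heading 300.9°, groundspeed 73.1 kt
Leg 3: desired track 138.3°; wind correction +3.4° → command heading 141.7°, groundspeed 181.8 kt

Leg 1: heading=275.5°, groundspeed=87.7 kt
Leg 2: heading=300.9°, groundspeed=73.1 kt
Leg 3: heading=141.7°, groundspeed=181.8 kt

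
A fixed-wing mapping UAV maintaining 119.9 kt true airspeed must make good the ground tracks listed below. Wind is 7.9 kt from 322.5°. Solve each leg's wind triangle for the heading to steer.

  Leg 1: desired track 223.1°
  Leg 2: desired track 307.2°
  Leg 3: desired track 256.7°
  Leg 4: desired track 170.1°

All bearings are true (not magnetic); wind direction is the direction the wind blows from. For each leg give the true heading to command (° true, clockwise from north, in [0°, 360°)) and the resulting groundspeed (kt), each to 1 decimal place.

Leg 1: heading=226.8°, groundspeed=120.9 kt
Leg 2: heading=308.2°, groundspeed=112.3 kt
Leg 3: heading=260.1°, groundspeed=116.4 kt
Leg 4: heading=171.8°, groundspeed=126.8 kt

Leg 1: desired track 223.1°; wind correction +3.7° → command heading 226.8°, groundspeed 120.9 kt
Leg 2: desired track 307.2°; wind correction +1.0° → command heading 308.2°, groundspeed 112.3 kt
Leg 3: desired track 256.7°; wind correction +3.4° → command heading 260.1°, groundspeed 116.4 kt
Leg 4: desired track 170.1°; wind correction +1.7° → command heading 171.8°, groundspeed 126.8 kt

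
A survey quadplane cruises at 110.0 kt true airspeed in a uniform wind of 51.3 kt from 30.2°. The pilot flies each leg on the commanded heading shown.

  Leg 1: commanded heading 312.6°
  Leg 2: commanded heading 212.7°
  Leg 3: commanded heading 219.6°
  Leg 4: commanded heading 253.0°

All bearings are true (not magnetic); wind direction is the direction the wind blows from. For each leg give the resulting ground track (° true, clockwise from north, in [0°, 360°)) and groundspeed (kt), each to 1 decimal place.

Leg 1: track=285.8°, groundspeed=110.9 kt
Leg 2: track=211.9°, groundspeed=161.3 kt
Leg 3: track=216.6°, groundspeed=160.8 kt
Leg 4: track=239.7°, groundspeed=151.7 kt

Leg 1: heading 312.6°; drift -26.8° → track 285.8°, groundspeed 110.9 kt
Leg 2: heading 212.7°; drift -0.8° → track 211.9°, groundspeed 161.3 kt
Leg 3: heading 219.6°; drift -3.0° → track 216.6°, groundspeed 160.8 kt
Leg 4: heading 253.0°; drift -13.3° → track 239.7°, groundspeed 151.7 kt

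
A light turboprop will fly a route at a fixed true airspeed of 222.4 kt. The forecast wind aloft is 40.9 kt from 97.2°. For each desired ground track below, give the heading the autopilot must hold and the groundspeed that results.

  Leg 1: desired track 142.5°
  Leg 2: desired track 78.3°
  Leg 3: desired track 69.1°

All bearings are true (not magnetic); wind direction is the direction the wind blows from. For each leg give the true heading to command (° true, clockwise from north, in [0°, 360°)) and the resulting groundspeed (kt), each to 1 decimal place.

Leg 1: heading=135.0°, groundspeed=191.7 kt
Leg 2: heading=81.7°, groundspeed=183.3 kt
Leg 3: heading=74.1°, groundspeed=185.5 kt

Leg 1: desired track 142.5°; wind correction -7.5° → command heading 135.0°, groundspeed 191.7 kt
Leg 2: desired track 78.3°; wind correction +3.4° → command heading 81.7°, groundspeed 183.3 kt
Leg 3: desired track 69.1°; wind correction +5.0° → command heading 74.1°, groundspeed 185.5 kt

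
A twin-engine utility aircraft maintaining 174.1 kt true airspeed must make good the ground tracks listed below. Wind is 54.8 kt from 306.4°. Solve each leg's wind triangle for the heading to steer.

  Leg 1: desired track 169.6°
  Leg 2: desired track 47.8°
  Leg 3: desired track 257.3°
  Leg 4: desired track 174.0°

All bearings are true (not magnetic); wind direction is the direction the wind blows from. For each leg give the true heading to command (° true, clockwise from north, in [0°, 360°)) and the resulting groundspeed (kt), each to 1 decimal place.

Leg 1: heading=182.0°, groundspeed=210.0 kt
Leg 2: heading=29.8°, groundspeed=176.4 kt
Leg 3: heading=271.1°, groundspeed=133.2 kt
Leg 4: heading=187.4°, groundspeed=206.3 kt

Leg 1: desired track 169.6°; wind correction +12.4° → command heading 182.0°, groundspeed 210.0 kt
Leg 2: desired track 47.8°; wind correction -18.0° → command heading 29.8°, groundspeed 176.4 kt
Leg 3: desired track 257.3°; wind correction +13.8° → command heading 271.1°, groundspeed 133.2 kt
Leg 4: desired track 174.0°; wind correction +13.4° → command heading 187.4°, groundspeed 206.3 kt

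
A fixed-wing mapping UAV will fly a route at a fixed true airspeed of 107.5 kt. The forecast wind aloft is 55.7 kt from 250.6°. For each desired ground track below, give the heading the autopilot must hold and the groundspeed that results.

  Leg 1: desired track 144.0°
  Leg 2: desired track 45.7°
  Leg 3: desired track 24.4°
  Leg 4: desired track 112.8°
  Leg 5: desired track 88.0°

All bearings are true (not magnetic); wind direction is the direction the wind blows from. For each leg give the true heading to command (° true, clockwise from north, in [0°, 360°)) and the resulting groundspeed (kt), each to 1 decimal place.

Leg 1: heading=173.8°, groundspeed=109.2 kt
Leg 2: heading=33.1°, groundspeed=155.4 kt
Leg 3: heading=2.4°, groundspeed=138.3 kt
Leg 4: heading=133.2°, groundspeed=142.0 kt
Leg 5: heading=96.9°, groundspeed=159.4 kt

Leg 1: desired track 144.0°; wind correction +29.8° → command heading 173.8°, groundspeed 109.2 kt
Leg 2: desired track 45.7°; wind correction -12.6° → command heading 33.1°, groundspeed 155.4 kt
Leg 3: desired track 24.4°; wind correction -22.0° → command heading 2.4°, groundspeed 138.3 kt
Leg 4: desired track 112.8°; wind correction +20.4° → command heading 133.2°, groundspeed 142.0 kt
Leg 5: desired track 88.0°; wind correction +8.9° → command heading 96.9°, groundspeed 159.4 kt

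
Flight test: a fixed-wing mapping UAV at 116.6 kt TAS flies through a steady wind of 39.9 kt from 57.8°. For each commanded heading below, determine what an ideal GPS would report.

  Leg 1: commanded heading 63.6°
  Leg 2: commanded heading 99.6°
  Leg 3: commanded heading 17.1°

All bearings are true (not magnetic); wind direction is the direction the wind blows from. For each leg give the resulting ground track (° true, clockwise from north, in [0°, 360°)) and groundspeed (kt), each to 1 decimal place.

Leg 1: heading 63.6°; drift +3.0° → track 66.6°, groundspeed 77.0 kt
Leg 2: heading 99.6°; drift +17.0° → track 116.6°, groundspeed 90.8 kt
Leg 3: heading 17.1°; drift -16.8° → track 0.3°, groundspeed 90.2 kt

Leg 1: track=66.6°, groundspeed=77.0 kt
Leg 2: track=116.6°, groundspeed=90.8 kt
Leg 3: track=0.3°, groundspeed=90.2 kt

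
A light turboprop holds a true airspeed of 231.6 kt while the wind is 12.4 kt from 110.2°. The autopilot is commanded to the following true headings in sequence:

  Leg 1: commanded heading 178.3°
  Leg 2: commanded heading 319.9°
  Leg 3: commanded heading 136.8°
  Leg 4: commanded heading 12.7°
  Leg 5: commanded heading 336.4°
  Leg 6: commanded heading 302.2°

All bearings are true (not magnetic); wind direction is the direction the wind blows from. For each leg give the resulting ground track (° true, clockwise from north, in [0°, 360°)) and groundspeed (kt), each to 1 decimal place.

Leg 1: heading 178.3°; drift +2.9° → track 181.2°, groundspeed 227.3 kt
Leg 2: heading 319.9°; drift -1.5° → track 318.4°, groundspeed 242.4 kt
Leg 3: heading 136.8°; drift +1.4° → track 138.2°, groundspeed 220.6 kt
Leg 4: heading 12.7°; drift -3.0° → track 9.7°, groundspeed 233.5 kt
Leg 5: heading 336.4°; drift -2.1° → track 334.3°, groundspeed 240.3 kt
Leg 6: heading 302.2°; drift -0.6° → track 301.6°, groundspeed 243.7 kt

Leg 1: track=181.2°, groundspeed=227.3 kt
Leg 2: track=318.4°, groundspeed=242.4 kt
Leg 3: track=138.2°, groundspeed=220.6 kt
Leg 4: track=9.7°, groundspeed=233.5 kt
Leg 5: track=334.3°, groundspeed=240.3 kt
Leg 6: track=301.6°, groundspeed=243.7 kt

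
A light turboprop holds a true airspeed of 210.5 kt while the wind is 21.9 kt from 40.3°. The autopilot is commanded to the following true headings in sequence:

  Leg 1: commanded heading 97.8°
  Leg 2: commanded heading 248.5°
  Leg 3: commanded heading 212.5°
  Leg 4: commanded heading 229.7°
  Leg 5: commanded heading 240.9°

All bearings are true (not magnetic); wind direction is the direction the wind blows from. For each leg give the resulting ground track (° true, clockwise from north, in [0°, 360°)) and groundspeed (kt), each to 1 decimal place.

Leg 1: track=103.1°, groundspeed=199.6 kt
Leg 2: track=245.9°, groundspeed=230.0 kt
Leg 3: track=213.2°, groundspeed=232.2 kt
Leg 4: track=228.8°, groundspeed=232.1 kt
Leg 5: track=239.0°, groundspeed=231.1 kt

Leg 1: heading 97.8°; drift +5.3° → track 103.1°, groundspeed 199.6 kt
Leg 2: heading 248.5°; drift -2.6° → track 245.9°, groundspeed 230.0 kt
Leg 3: heading 212.5°; drift +0.7° → track 213.2°, groundspeed 232.2 kt
Leg 4: heading 229.7°; drift -0.9° → track 228.8°, groundspeed 232.1 kt
Leg 5: heading 240.9°; drift -1.9° → track 239.0°, groundspeed 231.1 kt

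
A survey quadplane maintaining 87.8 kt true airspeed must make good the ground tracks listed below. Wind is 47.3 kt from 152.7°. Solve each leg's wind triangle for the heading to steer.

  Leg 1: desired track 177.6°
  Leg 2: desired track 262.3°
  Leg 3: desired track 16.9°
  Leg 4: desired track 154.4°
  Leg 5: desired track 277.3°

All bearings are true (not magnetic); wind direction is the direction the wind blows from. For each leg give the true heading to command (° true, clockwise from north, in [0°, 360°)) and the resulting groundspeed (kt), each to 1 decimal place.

Leg 1: heading=164.5°, groundspeed=42.6 kt
Leg 2: heading=231.8°, groundspeed=91.5 kt
Leg 3: heading=39.0°, groundspeed=115.3 kt
Leg 4: heading=153.5°, groundspeed=40.5 kt
Leg 5: heading=251.0°, groundspeed=105.6 kt

Leg 1: desired track 177.6°; wind correction -13.1° → command heading 164.5°, groundspeed 42.6 kt
Leg 2: desired track 262.3°; wind correction -30.5° → command heading 231.8°, groundspeed 91.5 kt
Leg 3: desired track 16.9°; wind correction +22.1° → command heading 39.0°, groundspeed 115.3 kt
Leg 4: desired track 154.4°; wind correction -0.9° → command heading 153.5°, groundspeed 40.5 kt
Leg 5: desired track 277.3°; wind correction -26.3° → command heading 251.0°, groundspeed 105.6 kt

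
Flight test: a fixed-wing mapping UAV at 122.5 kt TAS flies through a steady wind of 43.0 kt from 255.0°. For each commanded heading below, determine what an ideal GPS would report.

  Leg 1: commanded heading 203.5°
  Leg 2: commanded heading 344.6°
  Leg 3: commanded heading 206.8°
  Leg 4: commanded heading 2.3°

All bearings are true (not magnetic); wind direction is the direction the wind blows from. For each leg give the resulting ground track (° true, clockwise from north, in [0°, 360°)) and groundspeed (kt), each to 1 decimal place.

Leg 1: track=184.1°, groundspeed=101.5 kt
Leg 2: track=4.0°, groundspeed=129.5 kt
Leg 3: track=187.9°, groundspeed=99.2 kt
Leg 4: track=19.2°, groundspeed=141.4 kt

Leg 1: heading 203.5°; drift -19.4° → track 184.1°, groundspeed 101.5 kt
Leg 2: heading 344.6°; drift +19.4° → track 4.0°, groundspeed 129.5 kt
Leg 3: heading 206.8°; drift -18.9° → track 187.9°, groundspeed 99.2 kt
Leg 4: heading 2.3°; drift +16.9° → track 19.2°, groundspeed 141.4 kt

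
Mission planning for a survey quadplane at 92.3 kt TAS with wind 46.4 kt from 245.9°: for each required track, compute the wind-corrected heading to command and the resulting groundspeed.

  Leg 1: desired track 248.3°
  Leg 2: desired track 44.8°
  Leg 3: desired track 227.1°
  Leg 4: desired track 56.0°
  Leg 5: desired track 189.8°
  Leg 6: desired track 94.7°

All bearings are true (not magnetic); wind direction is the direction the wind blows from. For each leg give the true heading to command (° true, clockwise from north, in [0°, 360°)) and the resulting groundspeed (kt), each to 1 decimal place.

Leg 1: desired track 248.3°; wind correction -1.2° → command heading 247.1°, groundspeed 45.9 kt
Leg 2: desired track 44.8°; wind correction -10.4° → command heading 34.4°, groundspeed 134.1 kt
Leg 3: desired track 227.1°; wind correction +9.3° → command heading 236.4°, groundspeed 47.2 kt
Leg 4: desired track 56.0°; wind correction -5.0° → command heading 51.0°, groundspeed 137.7 kt
Leg 5: desired track 189.8°; wind correction +24.7° → command heading 214.5°, groundspeed 58.0 kt
Leg 6: desired track 94.7°; wind correction +14.0° → command heading 108.7°, groundspeed 130.2 kt

Leg 1: heading=247.1°, groundspeed=45.9 kt
Leg 2: heading=34.4°, groundspeed=134.1 kt
Leg 3: heading=236.4°, groundspeed=47.2 kt
Leg 4: heading=51.0°, groundspeed=137.7 kt
Leg 5: heading=214.5°, groundspeed=58.0 kt
Leg 6: heading=108.7°, groundspeed=130.2 kt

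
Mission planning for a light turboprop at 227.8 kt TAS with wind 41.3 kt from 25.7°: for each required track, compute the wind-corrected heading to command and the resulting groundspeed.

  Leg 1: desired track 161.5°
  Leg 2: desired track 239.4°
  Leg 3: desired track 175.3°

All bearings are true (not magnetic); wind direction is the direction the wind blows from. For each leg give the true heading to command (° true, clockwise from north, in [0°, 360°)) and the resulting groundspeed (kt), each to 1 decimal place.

Leg 1: desired track 161.5°; wind correction -7.3° → command heading 154.2°, groundspeed 255.6 kt
Leg 2: desired track 239.4°; wind correction +5.8° → command heading 245.2°, groundspeed 261.0 kt
Leg 3: desired track 175.3°; wind correction -5.3° → command heading 170.0°, groundspeed 262.5 kt

Leg 1: heading=154.2°, groundspeed=255.6 kt
Leg 2: heading=245.2°, groundspeed=261.0 kt
Leg 3: heading=170.0°, groundspeed=262.5 kt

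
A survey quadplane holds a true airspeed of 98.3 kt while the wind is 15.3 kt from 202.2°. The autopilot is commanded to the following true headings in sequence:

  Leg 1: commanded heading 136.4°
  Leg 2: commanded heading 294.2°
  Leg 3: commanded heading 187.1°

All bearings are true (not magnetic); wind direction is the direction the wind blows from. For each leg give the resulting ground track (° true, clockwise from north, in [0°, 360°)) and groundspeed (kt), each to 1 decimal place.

Leg 1: heading 136.4°; drift -8.6° → track 127.8°, groundspeed 93.1 kt
Leg 2: heading 294.2°; drift +8.8° → track 303.0°, groundspeed 100.0 kt
Leg 3: heading 187.1°; drift -2.7° → track 184.4°, groundspeed 83.6 kt

Leg 1: track=127.8°, groundspeed=93.1 kt
Leg 2: track=303.0°, groundspeed=100.0 kt
Leg 3: track=184.4°, groundspeed=83.6 kt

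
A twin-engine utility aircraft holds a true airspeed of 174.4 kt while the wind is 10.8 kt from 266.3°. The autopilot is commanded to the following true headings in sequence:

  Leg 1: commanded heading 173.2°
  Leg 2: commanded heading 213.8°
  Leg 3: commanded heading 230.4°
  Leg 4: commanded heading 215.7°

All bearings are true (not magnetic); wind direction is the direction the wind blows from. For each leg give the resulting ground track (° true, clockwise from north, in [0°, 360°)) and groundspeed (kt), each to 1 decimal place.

Leg 1: heading 173.2°; drift -3.5° → track 169.7°, groundspeed 175.3 kt
Leg 2: heading 213.8°; drift -2.9° → track 210.9°, groundspeed 168.0 kt
Leg 3: heading 230.4°; drift -2.2° → track 228.2°, groundspeed 165.8 kt
Leg 4: heading 215.7°; drift -2.9° → track 212.8°, groundspeed 167.8 kt

Leg 1: track=169.7°, groundspeed=175.3 kt
Leg 2: track=210.9°, groundspeed=168.0 kt
Leg 3: track=228.2°, groundspeed=165.8 kt
Leg 4: track=212.8°, groundspeed=167.8 kt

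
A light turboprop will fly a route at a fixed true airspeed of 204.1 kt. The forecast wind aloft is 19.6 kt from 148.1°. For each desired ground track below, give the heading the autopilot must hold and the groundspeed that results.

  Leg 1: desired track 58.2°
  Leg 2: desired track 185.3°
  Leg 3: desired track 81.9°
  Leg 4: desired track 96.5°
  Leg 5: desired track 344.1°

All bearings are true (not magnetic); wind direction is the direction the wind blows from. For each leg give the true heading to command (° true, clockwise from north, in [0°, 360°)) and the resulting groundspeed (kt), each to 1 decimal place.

Leg 1: heading=63.7°, groundspeed=203.1 kt
Leg 2: heading=182.0°, groundspeed=188.1 kt
Leg 3: heading=86.9°, groundspeed=195.4 kt
Leg 4: heading=100.8°, groundspeed=191.3 kt
Leg 5: heading=345.6°, groundspeed=222.9 kt

Leg 1: desired track 58.2°; wind correction +5.5° → command heading 63.7°, groundspeed 203.1 kt
Leg 2: desired track 185.3°; wind correction -3.3° → command heading 182.0°, groundspeed 188.1 kt
Leg 3: desired track 81.9°; wind correction +5.0° → command heading 86.9°, groundspeed 195.4 kt
Leg 4: desired track 96.5°; wind correction +4.3° → command heading 100.8°, groundspeed 191.3 kt
Leg 5: desired track 344.1°; wind correction +1.5° → command heading 345.6°, groundspeed 222.9 kt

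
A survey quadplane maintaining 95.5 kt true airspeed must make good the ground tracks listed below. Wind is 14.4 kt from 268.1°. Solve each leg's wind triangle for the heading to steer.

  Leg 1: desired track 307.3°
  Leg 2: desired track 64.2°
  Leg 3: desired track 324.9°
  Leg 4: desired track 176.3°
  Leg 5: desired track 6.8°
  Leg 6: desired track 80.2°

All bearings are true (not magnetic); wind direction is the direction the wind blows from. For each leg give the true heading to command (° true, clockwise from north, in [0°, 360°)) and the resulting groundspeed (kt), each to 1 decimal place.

Leg 1: desired track 307.3°; wind correction -5.5° → command heading 301.8°, groundspeed 83.9 kt
Leg 2: desired track 64.2°; wind correction -3.5° → command heading 60.7°, groundspeed 108.5 kt
Leg 3: desired track 324.9°; wind correction -7.2° → command heading 317.7°, groundspeed 86.9 kt
Leg 4: desired track 176.3°; wind correction +8.7° → command heading 185.0°, groundspeed 94.9 kt
Leg 5: desired track 6.8°; wind correction -8.6° → command heading 358.2°, groundspeed 96.6 kt
Leg 6: desired track 80.2°; wind correction -1.2° → command heading 79.0°, groundspeed 109.7 kt

Leg 1: heading=301.8°, groundspeed=83.9 kt
Leg 2: heading=60.7°, groundspeed=108.5 kt
Leg 3: heading=317.7°, groundspeed=86.9 kt
Leg 4: heading=185.0°, groundspeed=94.9 kt
Leg 5: heading=358.2°, groundspeed=96.6 kt
Leg 6: heading=79.0°, groundspeed=109.7 kt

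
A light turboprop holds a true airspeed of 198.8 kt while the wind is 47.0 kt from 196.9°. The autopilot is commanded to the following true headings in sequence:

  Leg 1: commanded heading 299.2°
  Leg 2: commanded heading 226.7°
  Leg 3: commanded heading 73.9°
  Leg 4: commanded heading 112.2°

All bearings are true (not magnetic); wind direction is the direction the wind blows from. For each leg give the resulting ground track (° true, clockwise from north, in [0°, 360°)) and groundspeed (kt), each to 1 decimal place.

Leg 1: heading 299.2°; drift +12.4° → track 311.6°, groundspeed 213.8 kt
Leg 2: heading 226.7°; drift +8.4° → track 235.1°, groundspeed 159.7 kt
Leg 3: heading 73.9°; drift -10.0° → track 63.9°, groundspeed 227.8 kt
Leg 4: heading 112.2°; drift -13.5° → track 98.7°, groundspeed 200.0 kt

Leg 1: track=311.6°, groundspeed=213.8 kt
Leg 2: track=235.1°, groundspeed=159.7 kt
Leg 3: track=63.9°, groundspeed=227.8 kt
Leg 4: track=98.7°, groundspeed=200.0 kt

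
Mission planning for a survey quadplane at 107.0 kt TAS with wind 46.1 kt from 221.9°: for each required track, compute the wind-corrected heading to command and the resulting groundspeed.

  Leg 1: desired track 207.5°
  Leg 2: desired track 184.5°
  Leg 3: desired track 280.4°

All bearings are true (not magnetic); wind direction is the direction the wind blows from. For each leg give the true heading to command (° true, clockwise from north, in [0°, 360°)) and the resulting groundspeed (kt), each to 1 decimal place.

Leg 1: desired track 207.5°; wind correction +6.2° → command heading 213.7°, groundspeed 61.7 kt
Leg 2: desired track 184.5°; wind correction +15.2° → command heading 199.7°, groundspeed 66.6 kt
Leg 3: desired track 280.4°; wind correction -21.6° → command heading 258.8°, groundspeed 75.4 kt

Leg 1: heading=213.7°, groundspeed=61.7 kt
Leg 2: heading=199.7°, groundspeed=66.6 kt
Leg 3: heading=258.8°, groundspeed=75.4 kt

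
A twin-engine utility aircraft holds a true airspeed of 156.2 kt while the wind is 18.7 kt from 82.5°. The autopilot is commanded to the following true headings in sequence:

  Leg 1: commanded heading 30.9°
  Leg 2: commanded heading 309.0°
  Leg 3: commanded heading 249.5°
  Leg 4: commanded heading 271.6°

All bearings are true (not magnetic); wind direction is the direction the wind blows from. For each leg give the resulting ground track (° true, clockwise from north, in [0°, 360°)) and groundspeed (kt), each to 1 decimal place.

Leg 1: heading 30.9°; drift -5.8° → track 25.1°, groundspeed 145.3 kt
Leg 2: heading 309.0°; drift -4.6° → track 304.4°, groundspeed 169.6 kt
Leg 3: heading 249.5°; drift +1.4° → track 250.9°, groundspeed 174.5 kt
Leg 4: heading 271.6°; drift -1.0° → track 270.6°, groundspeed 174.7 kt

Leg 1: track=25.1°, groundspeed=145.3 kt
Leg 2: track=304.4°, groundspeed=169.6 kt
Leg 3: track=250.9°, groundspeed=174.5 kt
Leg 4: track=270.6°, groundspeed=174.7 kt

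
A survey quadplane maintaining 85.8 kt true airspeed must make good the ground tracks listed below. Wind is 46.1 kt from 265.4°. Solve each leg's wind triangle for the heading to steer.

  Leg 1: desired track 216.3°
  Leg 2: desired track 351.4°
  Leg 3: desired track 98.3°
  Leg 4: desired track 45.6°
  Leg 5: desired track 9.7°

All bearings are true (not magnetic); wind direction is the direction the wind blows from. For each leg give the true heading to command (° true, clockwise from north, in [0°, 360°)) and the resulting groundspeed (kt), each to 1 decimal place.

Leg 1: heading=240.3°, groundspeed=48.2 kt
Leg 2: heading=319.0°, groundspeed=69.2 kt
Leg 3: heading=105.2°, groundspeed=130.1 kt
Leg 4: heading=25.5°, groundspeed=116.0 kt
Leg 5: heading=338.3°, groundspeed=84.6 kt

Leg 1: desired track 216.3°; wind correction +24.0° → command heading 240.3°, groundspeed 48.2 kt
Leg 2: desired track 351.4°; wind correction -32.4° → command heading 319.0°, groundspeed 69.2 kt
Leg 3: desired track 98.3°; wind correction +6.9° → command heading 105.2°, groundspeed 130.1 kt
Leg 4: desired track 45.6°; wind correction -20.1° → command heading 25.5°, groundspeed 116.0 kt
Leg 5: desired track 9.7°; wind correction -31.4° → command heading 338.3°, groundspeed 84.6 kt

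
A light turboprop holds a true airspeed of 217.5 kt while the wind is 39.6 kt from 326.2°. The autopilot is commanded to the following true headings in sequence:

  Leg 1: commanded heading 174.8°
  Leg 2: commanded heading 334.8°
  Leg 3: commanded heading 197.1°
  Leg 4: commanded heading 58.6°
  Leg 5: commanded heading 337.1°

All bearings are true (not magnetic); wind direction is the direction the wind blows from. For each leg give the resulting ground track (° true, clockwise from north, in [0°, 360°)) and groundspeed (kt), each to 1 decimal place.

Leg 1: heading 174.8°; drift -4.3° → track 170.5°, groundspeed 253.0 kt
Leg 2: heading 334.8°; drift +1.9° → track 336.7°, groundspeed 178.4 kt
Leg 3: heading 197.1°; drift -7.2° → track 189.9°, groundspeed 244.4 kt
Leg 4: heading 58.6°; drift +10.2° → track 68.8°, groundspeed 222.7 kt
Leg 5: heading 337.1°; drift +2.4° → track 339.5°, groundspeed 178.8 kt

Leg 1: track=170.5°, groundspeed=253.0 kt
Leg 2: track=336.7°, groundspeed=178.4 kt
Leg 3: track=189.9°, groundspeed=244.4 kt
Leg 4: track=68.8°, groundspeed=222.7 kt
Leg 5: track=339.5°, groundspeed=178.8 kt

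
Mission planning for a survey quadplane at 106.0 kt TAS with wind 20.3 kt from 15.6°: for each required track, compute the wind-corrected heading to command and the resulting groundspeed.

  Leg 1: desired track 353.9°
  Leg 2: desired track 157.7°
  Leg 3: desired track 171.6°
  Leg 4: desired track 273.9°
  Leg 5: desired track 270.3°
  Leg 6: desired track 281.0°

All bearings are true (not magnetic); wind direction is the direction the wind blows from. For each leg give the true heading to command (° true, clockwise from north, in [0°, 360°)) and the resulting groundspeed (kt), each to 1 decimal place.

Leg 1: heading=358.0°, groundspeed=86.9 kt
Leg 2: heading=150.9°, groundspeed=121.3 kt
Leg 3: heading=167.1°, groundspeed=124.2 kt
Leg 4: heading=284.7°, groundspeed=108.2 kt
Leg 5: heading=280.9°, groundspeed=109.5 kt
Leg 6: heading=292.0°, groundspeed=105.7 kt

Leg 1: desired track 353.9°; wind correction +4.1° → command heading 358.0°, groundspeed 86.9 kt
Leg 2: desired track 157.7°; wind correction -6.8° → command heading 150.9°, groundspeed 121.3 kt
Leg 3: desired track 171.6°; wind correction -4.5° → command heading 167.1°, groundspeed 124.2 kt
Leg 4: desired track 273.9°; wind correction +10.8° → command heading 284.7°, groundspeed 108.2 kt
Leg 5: desired track 270.3°; wind correction +10.6° → command heading 280.9°, groundspeed 109.5 kt
Leg 6: desired track 281.0°; wind correction +11.0° → command heading 292.0°, groundspeed 105.7 kt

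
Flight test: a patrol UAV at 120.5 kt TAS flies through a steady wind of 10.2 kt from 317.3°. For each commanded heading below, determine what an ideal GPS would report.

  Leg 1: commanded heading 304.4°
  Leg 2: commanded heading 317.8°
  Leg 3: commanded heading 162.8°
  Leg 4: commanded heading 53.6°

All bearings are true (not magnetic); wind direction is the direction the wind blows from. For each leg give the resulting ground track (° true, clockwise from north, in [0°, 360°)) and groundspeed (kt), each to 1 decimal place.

Leg 1: heading 304.4°; drift -1.2° → track 303.2°, groundspeed 110.6 kt
Leg 2: heading 317.8°; drift +0.0° → track 317.8°, groundspeed 110.3 kt
Leg 3: heading 162.8°; drift -1.9° → track 160.9°, groundspeed 129.8 kt
Leg 4: heading 53.6°; drift +4.8° → track 58.4°, groundspeed 122.0 kt

Leg 1: track=303.2°, groundspeed=110.6 kt
Leg 2: track=317.8°, groundspeed=110.3 kt
Leg 3: track=160.9°, groundspeed=129.8 kt
Leg 4: track=58.4°, groundspeed=122.0 kt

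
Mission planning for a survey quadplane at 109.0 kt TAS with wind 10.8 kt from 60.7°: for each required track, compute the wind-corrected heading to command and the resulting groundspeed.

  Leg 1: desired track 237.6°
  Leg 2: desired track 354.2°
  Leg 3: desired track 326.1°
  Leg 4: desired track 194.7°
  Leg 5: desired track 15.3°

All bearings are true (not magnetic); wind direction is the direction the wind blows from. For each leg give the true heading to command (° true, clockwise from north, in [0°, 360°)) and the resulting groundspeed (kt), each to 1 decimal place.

Leg 1: heading=237.3°, groundspeed=119.8 kt
Leg 2: heading=359.4°, groundspeed=104.2 kt
Leg 3: heading=331.8°, groundspeed=109.3 kt
Leg 4: heading=190.6°, groundspeed=116.2 kt
Leg 5: heading=19.3°, groundspeed=101.1 kt

Leg 1: desired track 237.6°; wind correction -0.3° → command heading 237.3°, groundspeed 119.8 kt
Leg 2: desired track 354.2°; wind correction +5.2° → command heading 359.4°, groundspeed 104.2 kt
Leg 3: desired track 326.1°; wind correction +5.7° → command heading 331.8°, groundspeed 109.3 kt
Leg 4: desired track 194.7°; wind correction -4.1° → command heading 190.6°, groundspeed 116.2 kt
Leg 5: desired track 15.3°; wind correction +4.0° → command heading 19.3°, groundspeed 101.1 kt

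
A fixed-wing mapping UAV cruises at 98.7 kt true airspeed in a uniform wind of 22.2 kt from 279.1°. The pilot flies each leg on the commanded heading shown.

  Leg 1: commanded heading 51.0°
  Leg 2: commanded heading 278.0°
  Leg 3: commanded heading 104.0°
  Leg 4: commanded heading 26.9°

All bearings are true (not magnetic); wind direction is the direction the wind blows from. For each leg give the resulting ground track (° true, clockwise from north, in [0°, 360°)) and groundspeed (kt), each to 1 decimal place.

Leg 1: track=59.3°, groundspeed=114.7 kt
Leg 2: track=277.7°, groundspeed=76.5 kt
Leg 3: track=103.1°, groundspeed=120.8 kt
Leg 4: track=38.2°, groundspeed=107.6 kt

Leg 1: heading 51.0°; drift +8.3° → track 59.3°, groundspeed 114.7 kt
Leg 2: heading 278.0°; drift -0.3° → track 277.7°, groundspeed 76.5 kt
Leg 3: heading 104.0°; drift -0.9° → track 103.1°, groundspeed 120.8 kt
Leg 4: heading 26.9°; drift +11.3° → track 38.2°, groundspeed 107.6 kt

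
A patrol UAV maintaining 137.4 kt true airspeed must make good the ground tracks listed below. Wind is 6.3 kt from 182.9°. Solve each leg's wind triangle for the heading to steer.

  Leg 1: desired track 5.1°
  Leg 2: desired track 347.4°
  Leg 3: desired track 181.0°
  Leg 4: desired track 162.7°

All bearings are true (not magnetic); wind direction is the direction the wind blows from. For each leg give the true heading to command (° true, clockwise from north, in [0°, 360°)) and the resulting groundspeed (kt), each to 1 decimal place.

Leg 1: heading=5.2°, groundspeed=143.7 kt
Leg 2: heading=346.7°, groundspeed=143.5 kt
Leg 3: heading=181.1°, groundspeed=131.1 kt
Leg 4: heading=163.6°, groundspeed=131.5 kt

Leg 1: desired track 5.1°; wind correction +0.1° → command heading 5.2°, groundspeed 143.7 kt
Leg 2: desired track 347.4°; wind correction -0.7° → command heading 346.7°, groundspeed 143.5 kt
Leg 3: desired track 181.0°; wind correction +0.1° → command heading 181.1°, groundspeed 131.1 kt
Leg 4: desired track 162.7°; wind correction +0.9° → command heading 163.6°, groundspeed 131.5 kt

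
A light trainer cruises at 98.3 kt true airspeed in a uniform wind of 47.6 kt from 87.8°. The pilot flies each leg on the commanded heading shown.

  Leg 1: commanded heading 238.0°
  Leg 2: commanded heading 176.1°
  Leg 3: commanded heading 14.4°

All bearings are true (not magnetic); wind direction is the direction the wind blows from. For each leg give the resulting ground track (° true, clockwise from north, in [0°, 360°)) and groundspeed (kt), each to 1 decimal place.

Leg 1: heading 238.0°; drift +9.6° → track 247.6°, groundspeed 141.6 kt
Leg 2: heading 176.1°; drift +26.2° → track 202.3°, groundspeed 107.9 kt
Leg 3: heading 14.4°; drift -28.3° → track 346.1°, groundspeed 96.2 kt

Leg 1: track=247.6°, groundspeed=141.6 kt
Leg 2: track=202.3°, groundspeed=107.9 kt
Leg 3: track=346.1°, groundspeed=96.2 kt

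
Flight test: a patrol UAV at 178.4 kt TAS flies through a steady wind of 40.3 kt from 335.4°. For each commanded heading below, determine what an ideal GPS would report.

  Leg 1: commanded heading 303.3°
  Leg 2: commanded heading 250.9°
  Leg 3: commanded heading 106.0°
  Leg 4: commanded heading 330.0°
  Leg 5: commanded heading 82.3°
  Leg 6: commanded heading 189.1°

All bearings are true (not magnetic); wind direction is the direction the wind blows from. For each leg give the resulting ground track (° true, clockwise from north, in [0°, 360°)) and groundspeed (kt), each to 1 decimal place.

Leg 1: heading 303.3°; drift -8.4° → track 294.9°, groundspeed 145.8 kt
Leg 2: heading 250.9°; drift -12.9° → track 238.0°, groundspeed 179.1 kt
Leg 3: heading 106.0°; drift +8.5° → track 114.5°, groundspeed 206.9 kt
Leg 4: heading 330.0°; drift -1.6° → track 328.4°, groundspeed 138.3 kt
Leg 5: heading 82.3°; drift +11.5° → track 93.8°, groundspeed 194.0 kt
Leg 6: heading 189.1°; drift -6.0° → track 183.1°, groundspeed 213.1 kt

Leg 1: track=294.9°, groundspeed=145.8 kt
Leg 2: track=238.0°, groundspeed=179.1 kt
Leg 3: track=114.5°, groundspeed=206.9 kt
Leg 4: track=328.4°, groundspeed=138.3 kt
Leg 5: track=93.8°, groundspeed=194.0 kt
Leg 6: track=183.1°, groundspeed=213.1 kt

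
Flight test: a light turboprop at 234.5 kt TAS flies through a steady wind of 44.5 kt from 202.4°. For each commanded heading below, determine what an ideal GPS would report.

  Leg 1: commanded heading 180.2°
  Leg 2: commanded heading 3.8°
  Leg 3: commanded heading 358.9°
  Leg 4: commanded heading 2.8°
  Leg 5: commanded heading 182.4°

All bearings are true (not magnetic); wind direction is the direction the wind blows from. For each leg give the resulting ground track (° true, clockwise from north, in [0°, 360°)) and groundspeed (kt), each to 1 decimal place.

Leg 1: track=175.2°, groundspeed=194.0 kt
Leg 2: track=6.7°, groundspeed=277.0 kt
Leg 3: track=2.6°, groundspeed=275.9 kt
Leg 4: track=5.9°, groundspeed=276.8 kt
Leg 5: track=177.9°, groundspeed=193.3 kt

Leg 1: heading 180.2°; drift -5.0° → track 175.2°, groundspeed 194.0 kt
Leg 2: heading 3.8°; drift +2.9° → track 6.7°, groundspeed 277.0 kt
Leg 3: heading 358.9°; drift +3.7° → track 2.6°, groundspeed 275.9 kt
Leg 4: heading 2.8°; drift +3.1° → track 5.9°, groundspeed 276.8 kt
Leg 5: heading 182.4°; drift -4.5° → track 177.9°, groundspeed 193.3 kt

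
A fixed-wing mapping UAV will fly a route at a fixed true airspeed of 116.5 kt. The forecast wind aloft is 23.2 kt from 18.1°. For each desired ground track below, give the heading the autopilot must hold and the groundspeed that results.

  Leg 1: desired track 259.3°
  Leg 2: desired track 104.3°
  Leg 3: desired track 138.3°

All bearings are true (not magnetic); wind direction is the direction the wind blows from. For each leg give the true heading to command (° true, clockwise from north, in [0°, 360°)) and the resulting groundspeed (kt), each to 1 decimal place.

Leg 1: desired track 259.3°; wind correction +10.1° → command heading 269.4°, groundspeed 125.9 kt
Leg 2: desired track 104.3°; wind correction -11.5° → command heading 92.8°, groundspeed 112.6 kt
Leg 3: desired track 138.3°; wind correction -9.9° → command heading 128.4°, groundspeed 126.4 kt

Leg 1: heading=269.4°, groundspeed=125.9 kt
Leg 2: heading=92.8°, groundspeed=112.6 kt
Leg 3: heading=128.4°, groundspeed=126.4 kt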